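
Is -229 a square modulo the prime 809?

Pull out -1: (-229/809) = (-1/809)·(229/809). Since 809 ≡ 1 (mod 4), (-1/809) = +1. Now have (229/809).
229 ≡ 1 (mod 4), so quadratic reciprocity gives (229/809) = (809/229). Reduce: 809 ≡ 122 (mod 229). Now have (122/229).
Factor out 2: 122 = 2·61. Since 229 ≡ 5 (mod 8), (2/229) = -1. Now have -(61/229).
61 ≡ 1 (mod 4), so quadratic reciprocity gives (61/229) = (229/61). Reduce: 229 ≡ 46 (mod 61). Now have -(46/61).
Factor out 2: 46 = 2·23. Since 61 ≡ 5 (mod 8), (2/61) = -1. Now have (23/61).
61 ≡ 1 (mod 4), so quadratic reciprocity gives (23/61) = (61/23). Reduce: 61 ≡ 15 (mod 23). Now have (15/23).
Both 15 ≡ 3 and 23 ≡ 3 (mod 4), so reciprocity gives (15/23) = -(23/15). Reduce: 23 ≡ 8 (mod 15). Now have -(8/15).
Factor out 2: 8 = 2^3. Since 15 ≡ 7 (mod 8), (2/15) = +1, and (2/15)^3 = +1. Now have -(1/15).
(1/15) = 1. Collecting the sign factors: -1.
(-229/809) = -1, and 809 is prime, so -229 is not a quadratic residue mod 809.

no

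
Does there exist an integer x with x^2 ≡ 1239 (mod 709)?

(1239/709)
  = (530/709)    [1239 ≡ 530 mod 709]
  = -(265/709)    [709 ≡ 5 mod 8 ⇒ (2/709) = -1]
  = -(709/265)    [QR: 265 ≡ 1 mod 4, sign kept]
  = -(179/265)    [709 ≡ 179 mod 265]
  = -(265/179)    [QR: 265 ≡ 1 mod 4, sign kept]
  = -(86/179)    [265 ≡ 86 mod 179]
  = (43/179)    [179 ≡ 3 mod 8 ⇒ (2/179) = -1]
  = -(179/43)    [QR: both ≡ 3 mod 4, sign flips]
  = -(7/43)    [179 ≡ 7 mod 43]
  = (43/7)    [QR: both ≡ 3 mod 4, sign flips]
  = (1/7)    [43 ≡ 1 mod 7]
  = 1    [(1/7) = 1]
(1239/709) = 1, and 709 is prime, so 1239 is a quadratic residue mod 709.

yes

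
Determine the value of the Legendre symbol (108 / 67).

Reduce the numerator: 108 ≡ 41 (mod 67), so (108 / 67) = (41 / 67).
41 ≡ 1 (mod 4), so quadratic reciprocity gives (41 / 67) = (67 / 41). Reduce: 67 ≡ 26 (mod 41). Now have (26 / 41).
Factor out 2: 26 = 2·13. Since 41 ≡ 1 (mod 8), (2 / 41) = +1. Now have (13 / 41).
13 ≡ 1 (mod 4), so quadratic reciprocity gives (13 / 41) = (41 / 13). Reduce: 41 ≡ 2 (mod 13). Now have (2 / 13).
Factor out 2: 2 = 2. Since 13 ≡ 5 (mod 8), (2 / 13) = -1. Now have -(1 / 13).
(1 / 13) = 1. Collecting the sign factors: -1.

-1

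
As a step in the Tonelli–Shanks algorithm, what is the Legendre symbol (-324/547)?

-1

Reduce the numerator: -324 ≡ 223 (mod 547), so (-324/547) = (223/547).
Both 223 ≡ 3 and 547 ≡ 3 (mod 4), so reciprocity gives (223/547) = -(547/223). Reduce: 547 ≡ 101 (mod 223). Now have -(101/223).
101 ≡ 1 (mod 4), so quadratic reciprocity gives (101/223) = (223/101). Reduce: 223 ≡ 21 (mod 101). Now have -(21/101).
21 ≡ 1 (mod 4), so quadratic reciprocity gives (21/101) = (101/21). Reduce: 101 ≡ 17 (mod 21). Now have -(17/21).
17 ≡ 1 (mod 4), so quadratic reciprocity gives (17/21) = (21/17). Reduce: 21 ≡ 4 (mod 17). Now have -(4/17).
Factor out 2: 4 = 2^2. Since 17 ≡ 1 (mod 8), (2/17) = +1, and (2/17)^2 = +1. Now have -(1/17).
(1/17) = 1. Collecting the sign factors: -1.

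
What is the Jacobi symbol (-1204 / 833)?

0

Pull out -1: (-1204 / 833) = (-1 / 833)·(1204 / 833). Since 833 ≡ 1 (mod 4), (-1 / 833) = +1. Now have (1204 / 833).
Reduce the numerator: 1204 ≡ 371 (mod 833), so (1204 / 833) = (371 / 833).
833 ≡ 1 (mod 4), so quadratic reciprocity gives (371 / 833) = (833 / 371). Reduce: 833 ≡ 91 (mod 371). Now have (91 / 371).
Both 91 ≡ 3 and 371 ≡ 3 (mod 4), so reciprocity gives (91 / 371) = -(371 / 91). Reduce: 371 ≡ 7 (mod 91). Now have -(7 / 91).
Both 7 ≡ 3 and 91 ≡ 3 (mod 4), so reciprocity gives (7 / 91) = -(91 / 7). Reduce: 91 ≡ 0 (mod 7). Now have (0 / 7).
The numerator is now 0 with denominator 7 > 1: the symbol is 0.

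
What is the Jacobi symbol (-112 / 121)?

Reduce the numerator: -112 ≡ 9 (mod 121), so (-112 / 121) = (9 / 121).
9 ≡ 1 (mod 4), so quadratic reciprocity gives (9 / 121) = (121 / 9). Reduce: 121 ≡ 4 (mod 9). Now have (4 / 9).
Factor out 2: 4 = 2^2. Since 9 ≡ 1 (mod 8), (2 / 9) = +1, and (2 / 9)^2 = +1. Now have (1 / 9).
(1 / 9) = 1. Collecting the sign factors: 1.

1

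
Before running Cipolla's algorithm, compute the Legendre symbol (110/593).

1

Factor out 2: 110 = 2·55. Since 593 ≡ 1 (mod 8), (2/593) = +1. Now have (55/593).
593 ≡ 1 (mod 4), so quadratic reciprocity gives (55/593) = (593/55). Reduce: 593 ≡ 43 (mod 55). Now have (43/55).
Both 43 ≡ 3 and 55 ≡ 3 (mod 4), so reciprocity gives (43/55) = -(55/43). Reduce: 55 ≡ 12 (mod 43). Now have -(12/43).
Factor out 2: 12 = 2^2·3. Since 43 ≡ 3 (mod 8), (2/43) = -1, and (2/43)^2 = +1. Now have -(3/43).
Both 3 ≡ 3 and 43 ≡ 3 (mod 4), so reciprocity gives (3/43) = -(43/3). Reduce: 43 ≡ 1 (mod 3). Now have (1/3).
(1/3) = 1. Collecting the sign factors: 1.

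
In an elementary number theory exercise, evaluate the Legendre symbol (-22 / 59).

(-22 / 59)
  = -(22 / 59)    [59 ≡ 3 mod 4 ⇒ (-1 / 59) = -1]
  = (11 / 59)    [59 ≡ 3 mod 8 ⇒ (2 / 59) = -1]
  = -(59 / 11)    [QR: both ≡ 3 mod 4, sign flips]
  = -(4 / 11)    [59 ≡ 4 mod 11]
  = -(1 / 11)    [11 ≡ 3 mod 8 ⇒ (2 / 11)^2 = +1]
  = -1    [(1 / 11) = 1]

-1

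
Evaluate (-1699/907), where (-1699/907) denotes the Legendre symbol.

-1

(-1699/907)
  = (115/907)    [-1699 ≡ 115 mod 907]
  = -(907/115)    [QR: both ≡ 3 mod 4, sign flips]
  = -(102/115)    [907 ≡ 102 mod 115]
  = (51/115)    [115 ≡ 3 mod 8 ⇒ (2/115) = -1]
  = -(115/51)    [QR: both ≡ 3 mod 4, sign flips]
  = -(13/51)    [115 ≡ 13 mod 51]
  = -(51/13)    [QR: 13 ≡ 1 mod 4, sign kept]
  = -(12/13)    [51 ≡ 12 mod 13]
  = -(3/13)    [13 ≡ 5 mod 8 ⇒ (2/13)^2 = +1]
  = -(13/3)    [QR: 13 ≡ 1 mod 4, sign kept]
  = -(1/3)    [13 ≡ 1 mod 3]
  = -1    [(1/3) = 1]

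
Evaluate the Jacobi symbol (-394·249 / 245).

1

By multiplicativity, (-394·249 / 245) = (-394 / 245)·(249 / 245).
First factor (-394 / 245):
(-394 / 245)
  = (96 / 245)    [-394 ≡ 96 mod 245]
  = -(3 / 245)    [245 ≡ 5 mod 8 ⇒ (2 / 245)^5 = -1]
  = -(245 / 3)    [QR: 245 ≡ 1 mod 4, sign kept]
  = -(2 / 3)    [245 ≡ 2 mod 3]
  = (1 / 3)    [3 ≡ 3 mod 8 ⇒ (2 / 3) = -1]
  = 1    [(1 / 3) = 1]
Second factor (249 / 245):
(249 / 245)
  = (4 / 245)    [249 ≡ 4 mod 245]
  = (1 / 245)    [245 ≡ 5 mod 8 ⇒ (2 / 245)^2 = +1]
  = 1    [(1 / 245) = 1]
Product: (1)·(1) = 1.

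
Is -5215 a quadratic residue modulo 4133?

(-5215/4133)
  = (3051/4133)    [-5215 ≡ 3051 mod 4133]
  = (4133/3051)    [QR: 4133 ≡ 1 mod 4, sign kept]
  = (1082/3051)    [4133 ≡ 1082 mod 3051]
  = -(541/3051)    [3051 ≡ 3 mod 8 ⇒ (2/3051) = -1]
  = -(3051/541)    [QR: 541 ≡ 1 mod 4, sign kept]
  = -(346/541)    [3051 ≡ 346 mod 541]
  = (173/541)    [541 ≡ 5 mod 8 ⇒ (2/541) = -1]
  = (541/173)    [QR: 173 ≡ 1 mod 4, sign kept]
  = (22/173)    [541 ≡ 22 mod 173]
  = -(11/173)    [173 ≡ 5 mod 8 ⇒ (2/173) = -1]
  = -(173/11)    [QR: 173 ≡ 1 mod 4, sign kept]
  = -(8/11)    [173 ≡ 8 mod 11]
  = (1/11)    [11 ≡ 3 mod 8 ⇒ (2/11)^3 = -1]
  = 1    [(1/11) = 1]
The Legendre symbol is 1, so x^2 ≡ -5215 (mod 4133) has solution.

yes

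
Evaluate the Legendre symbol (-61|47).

Reduce the numerator: -61 ≡ 33 (mod 47), so (-61|47) = (33|47).
33 ≡ 1 (mod 4), so quadratic reciprocity gives (33|47) = (47|33). Reduce: 47 ≡ 14 (mod 33). Now have (14|33).
Factor out 2: 14 = 2·7. Since 33 ≡ 1 (mod 8), (2|33) = +1. Now have (7|33).
33 ≡ 1 (mod 4), so quadratic reciprocity gives (7|33) = (33|7). Reduce: 33 ≡ 5 (mod 7). Now have (5|7).
5 ≡ 1 (mod 4), so quadratic reciprocity gives (5|7) = (7|5). Reduce: 7 ≡ 2 (mod 5). Now have (2|5).
Factor out 2: 2 = 2. Since 5 ≡ 5 (mod 8), (2|5) = -1. Now have -(1|5).
(1|5) = 1. Collecting the sign factors: -1.

-1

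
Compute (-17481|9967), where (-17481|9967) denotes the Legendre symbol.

-1

Reduce the numerator: -17481 ≡ 2453 (mod 9967), so (-17481|9967) = (2453|9967).
2453 ≡ 1 (mod 4), so quadratic reciprocity gives (2453|9967) = (9967|2453). Reduce: 9967 ≡ 155 (mod 2453). Now have (155|2453).
2453 ≡ 1 (mod 4), so quadratic reciprocity gives (155|2453) = (2453|155). Reduce: 2453 ≡ 128 (mod 155). Now have (128|155).
Factor out 2: 128 = 2^7. Since 155 ≡ 3 (mod 8), (2|155) = -1, and (2|155)^7 = -1. Now have -(1|155).
(1|155) = 1. Collecting the sign factors: -1.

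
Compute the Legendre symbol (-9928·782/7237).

1

By multiplicativity, (-9928·782/7237) = (-9928/7237)·(782/7237).
First factor (-9928/7237):
Reduce the numerator: -9928 ≡ 4546 (mod 7237), so (-9928/7237) = (4546/7237).
Factor out 2: 4546 = 2·2273. Since 7237 ≡ 5 (mod 8), (2/7237) = -1. Now have -(2273/7237).
2273 ≡ 1 (mod 4), so quadratic reciprocity gives (2273/7237) = (7237/2273). Reduce: 7237 ≡ 418 (mod 2273). Now have -(418/2273).
Factor out 2: 418 = 2·209. Since 2273 ≡ 1 (mod 8), (2/2273) = +1. Now have -(209/2273).
209 ≡ 1 (mod 4), so quadratic reciprocity gives (209/2273) = (2273/209). Reduce: 2273 ≡ 183 (mod 209). Now have -(183/209).
209 ≡ 1 (mod 4), so quadratic reciprocity gives (183/209) = (209/183). Reduce: 209 ≡ 26 (mod 183). Now have -(26/183).
Factor out 2: 26 = 2·13. Since 183 ≡ 7 (mod 8), (2/183) = +1. Now have -(13/183).
13 ≡ 1 (mod 4), so quadratic reciprocity gives (13/183) = (183/13). Reduce: 183 ≡ 1 (mod 13). Now have -(1/13).
(1/13) = 1. Collecting the sign factors: -1.
Second factor (782/7237):
Factor out 2: 782 = 2·391. Since 7237 ≡ 5 (mod 8), (2/7237) = -1. Now have -(391/7237).
7237 ≡ 1 (mod 4), so quadratic reciprocity gives (391/7237) = (7237/391). Reduce: 7237 ≡ 199 (mod 391). Now have -(199/391).
Both 199 ≡ 3 and 391 ≡ 3 (mod 4), so reciprocity gives (199/391) = -(391/199). Reduce: 391 ≡ 192 (mod 199). Now have (192/199).
Factor out 2: 192 = 2^6·3. Since 199 ≡ 7 (mod 8), (2/199) = +1, and (2/199)^6 = +1. Now have (3/199).
Both 3 ≡ 3 and 199 ≡ 3 (mod 4), so reciprocity gives (3/199) = -(199/3). Reduce: 199 ≡ 1 (mod 3). Now have -(1/3).
(1/3) = 1. Collecting the sign factors: -1.
Product: (-1)·(-1) = 1.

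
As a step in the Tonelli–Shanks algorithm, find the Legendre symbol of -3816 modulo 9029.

1

(-3816/9029)
  = (3816/9029)    [9029 ≡ 1 mod 4 ⇒ (-1/9029) = +1]
  = -(477/9029)    [9029 ≡ 5 mod 8 ⇒ (2/9029)^3 = -1]
  = -(9029/477)    [QR: 477 ≡ 1 mod 4, sign kept]
  = -(443/477)    [9029 ≡ 443 mod 477]
  = -(477/443)    [QR: 477 ≡ 1 mod 4, sign kept]
  = -(34/443)    [477 ≡ 34 mod 443]
  = (17/443)    [443 ≡ 3 mod 8 ⇒ (2/443) = -1]
  = (443/17)    [QR: 17 ≡ 1 mod 4, sign kept]
  = (1/17)    [443 ≡ 1 mod 17]
  = 1    [(1/17) = 1]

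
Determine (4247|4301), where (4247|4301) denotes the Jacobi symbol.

4301 ≡ 1 (mod 4), so quadratic reciprocity gives (4247|4301) = (4301|4247). Reduce: 4301 ≡ 54 (mod 4247). Now have (54|4247).
Factor out 2: 54 = 2·27. Since 4247 ≡ 7 (mod 8), (2|4247) = +1. Now have (27|4247).
Both 27 ≡ 3 and 4247 ≡ 3 (mod 4), so reciprocity gives (27|4247) = -(4247|27). Reduce: 4247 ≡ 8 (mod 27). Now have -(8|27).
Factor out 2: 8 = 2^3. Since 27 ≡ 3 (mod 8), (2|27) = -1, and (2|27)^3 = -1. Now have (1|27).
(1|27) = 1. Collecting the sign factors: 1.

1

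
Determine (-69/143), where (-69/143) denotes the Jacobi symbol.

Reduce the numerator: -69 ≡ 74 (mod 143), so (-69/143) = (74/143).
Factor out 2: 74 = 2·37. Since 143 ≡ 7 (mod 8), (2/143) = +1. Now have (37/143).
37 ≡ 1 (mod 4), so quadratic reciprocity gives (37/143) = (143/37). Reduce: 143 ≡ 32 (mod 37). Now have (32/37).
Factor out 2: 32 = 2^5. Since 37 ≡ 5 (mod 8), (2/37) = -1, and (2/37)^5 = -1. Now have -(1/37).
(1/37) = 1. Collecting the sign factors: -1.

-1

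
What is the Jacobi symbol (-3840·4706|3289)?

0

By multiplicativity, (-3840·4706|3289) = (-3840|3289)·(4706|3289).
First factor (-3840|3289):
(-3840|3289)
  = (2738|3289)    [-3840 ≡ 2738 mod 3289]
  = (1369|3289)    [3289 ≡ 1 mod 8 ⇒ (2|3289) = +1]
  = (3289|1369)    [QR: 1369 ≡ 1 mod 4, sign kept]
  = (551|1369)    [3289 ≡ 551 mod 1369]
  = (1369|551)    [QR: 1369 ≡ 1 mod 4, sign kept]
  = (267|551)    [1369 ≡ 267 mod 551]
  = -(551|267)    [QR: both ≡ 3 mod 4, sign flips]
  = -(17|267)    [551 ≡ 17 mod 267]
  = -(267|17)    [QR: 17 ≡ 1 mod 4, sign kept]
  = -(12|17)    [267 ≡ 12 mod 17]
  = -(3|17)    [17 ≡ 1 mod 8 ⇒ (2|17)^2 = +1]
  = -(17|3)    [QR: 17 ≡ 1 mod 4, sign kept]
  = -(2|3)    [17 ≡ 2 mod 3]
  = (1|3)    [3 ≡ 3 mod 8 ⇒ (2|3) = -1]
  = 1    [(1|3) = 1]
Second factor (4706|3289):
(4706|3289)
  = (1417|3289)    [4706 ≡ 1417 mod 3289]
  = (3289|1417)    [QR: 1417 ≡ 1 mod 4, sign kept]
  = (455|1417)    [3289 ≡ 455 mod 1417]
  = (1417|455)    [QR: 1417 ≡ 1 mod 4, sign kept]
  = (52|455)    [1417 ≡ 52 mod 455]
  = (13|455)    [455 ≡ 7 mod 8 ⇒ (2|455)^2 = +1]
  = (455|13)    [QR: 13 ≡ 1 mod 4, sign kept]
  = (0|13)    [455 ≡ 0 mod 13]
  = 0    [numerator 0, gcd > 1]
Product: (1)·(0) = 0.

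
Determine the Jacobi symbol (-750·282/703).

By multiplicativity, (-750·282/703) = (-750/703)·(282/703).
First factor (-750/703):
Reduce the numerator: -750 ≡ 656 (mod 703), so (-750/703) = (656/703).
Factor out 2: 656 = 2^4·41. Since 703 ≡ 7 (mod 8), (2/703) = +1, and (2/703)^4 = +1. Now have (41/703).
41 ≡ 1 (mod 4), so quadratic reciprocity gives (41/703) = (703/41). Reduce: 703 ≡ 6 (mod 41). Now have (6/41).
Factor out 2: 6 = 2·3. Since 41 ≡ 1 (mod 8), (2/41) = +1. Now have (3/41).
41 ≡ 1 (mod 4), so quadratic reciprocity gives (3/41) = (41/3). Reduce: 41 ≡ 2 (mod 3). Now have (2/3).
Factor out 2: 2 = 2. Since 3 ≡ 3 (mod 8), (2/3) = -1. Now have -(1/3).
(1/3) = 1. Collecting the sign factors: -1.
Second factor (282/703):
Factor out 2: 282 = 2·141. Since 703 ≡ 7 (mod 8), (2/703) = +1. Now have (141/703).
141 ≡ 1 (mod 4), so quadratic reciprocity gives (141/703) = (703/141). Reduce: 703 ≡ 139 (mod 141). Now have (139/141).
141 ≡ 1 (mod 4), so quadratic reciprocity gives (139/141) = (141/139). Reduce: 141 ≡ 2 (mod 139). Now have (2/139).
Factor out 2: 2 = 2. Since 139 ≡ 3 (mod 8), (2/139) = -1. Now have -(1/139).
(1/139) = 1. Collecting the sign factors: -1.
Product: (-1)·(-1) = 1.

1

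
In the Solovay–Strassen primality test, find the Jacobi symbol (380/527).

Factor out 2: 380 = 2^2·95. Since 527 ≡ 7 (mod 8), (2/527) = +1, and (2/527)^2 = +1. Now have (95/527).
Both 95 ≡ 3 and 527 ≡ 3 (mod 4), so reciprocity gives (95/527) = -(527/95). Reduce: 527 ≡ 52 (mod 95). Now have -(52/95).
Factor out 2: 52 = 2^2·13. Since 95 ≡ 7 (mod 8), (2/95) = +1, and (2/95)^2 = +1. Now have -(13/95).
13 ≡ 1 (mod 4), so quadratic reciprocity gives (13/95) = (95/13). Reduce: 95 ≡ 4 (mod 13). Now have -(4/13).
Factor out 2: 4 = 2^2. Since 13 ≡ 5 (mod 8), (2/13) = -1, and (2/13)^2 = +1. Now have -(1/13).
(1/13) = 1. Collecting the sign factors: -1.

-1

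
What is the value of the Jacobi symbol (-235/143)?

(-235/143)
  = (51/143)    [-235 ≡ 51 mod 143]
  = -(143/51)    [QR: both ≡ 3 mod 4, sign flips]
  = -(41/51)    [143 ≡ 41 mod 51]
  = -(51/41)    [QR: 41 ≡ 1 mod 4, sign kept]
  = -(10/41)    [51 ≡ 10 mod 41]
  = -(5/41)    [41 ≡ 1 mod 8 ⇒ (2/41) = +1]
  = -(41/5)    [QR: 5 ≡ 1 mod 4, sign kept]
  = -(1/5)    [41 ≡ 1 mod 5]
  = -1    [(1/5) = 1]

-1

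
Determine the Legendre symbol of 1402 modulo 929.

-1

(1402/929)
  = (473/929)    [1402 ≡ 473 mod 929]
  = (929/473)    [QR: 473 ≡ 1 mod 4, sign kept]
  = (456/473)    [929 ≡ 456 mod 473]
  = (57/473)    [473 ≡ 1 mod 8 ⇒ (2/473)^3 = +1]
  = (473/57)    [QR: 57 ≡ 1 mod 4, sign kept]
  = (17/57)    [473 ≡ 17 mod 57]
  = (57/17)    [QR: 17 ≡ 1 mod 4, sign kept]
  = (6/17)    [57 ≡ 6 mod 17]
  = (3/17)    [17 ≡ 1 mod 8 ⇒ (2/17) = +1]
  = (17/3)    [QR: 17 ≡ 1 mod 4, sign kept]
  = (2/3)    [17 ≡ 2 mod 3]
  = -(1/3)    [3 ≡ 3 mod 8 ⇒ (2/3) = -1]
  = -1    [(1/3) = 1]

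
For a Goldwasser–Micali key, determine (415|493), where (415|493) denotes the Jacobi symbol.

-1

(415|493)
  = (493|415)    [QR: 493 ≡ 1 mod 4, sign kept]
  = (78|415)    [493 ≡ 78 mod 415]
  = (39|415)    [415 ≡ 7 mod 8 ⇒ (2|415) = +1]
  = -(415|39)    [QR: both ≡ 3 mod 4, sign flips]
  = -(25|39)    [415 ≡ 25 mod 39]
  = -(39|25)    [QR: 25 ≡ 1 mod 4, sign kept]
  = -(14|25)    [39 ≡ 14 mod 25]
  = -(7|25)    [25 ≡ 1 mod 8 ⇒ (2|25) = +1]
  = -(25|7)    [QR: 25 ≡ 1 mod 4, sign kept]
  = -(4|7)    [25 ≡ 4 mod 7]
  = -(1|7)    [7 ≡ 7 mod 8 ⇒ (2|7)^2 = +1]
  = -1    [(1|7) = 1]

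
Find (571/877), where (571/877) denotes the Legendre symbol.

1

877 ≡ 1 (mod 4), so quadratic reciprocity gives (571/877) = (877/571). Reduce: 877 ≡ 306 (mod 571). Now have (306/571).
Factor out 2: 306 = 2·153. Since 571 ≡ 3 (mod 8), (2/571) = -1. Now have -(153/571).
153 ≡ 1 (mod 4), so quadratic reciprocity gives (153/571) = (571/153). Reduce: 571 ≡ 112 (mod 153). Now have -(112/153).
Factor out 2: 112 = 2^4·7. Since 153 ≡ 1 (mod 8), (2/153) = +1, and (2/153)^4 = +1. Now have -(7/153).
153 ≡ 1 (mod 4), so quadratic reciprocity gives (7/153) = (153/7). Reduce: 153 ≡ 6 (mod 7). Now have -(6/7).
Factor out 2: 6 = 2·3. Since 7 ≡ 7 (mod 8), (2/7) = +1. Now have -(3/7).
Both 3 ≡ 3 and 7 ≡ 3 (mod 4), so reciprocity gives (3/7) = -(7/3). Reduce: 7 ≡ 1 (mod 3). Now have (1/3).
(1/3) = 1. Collecting the sign factors: 1.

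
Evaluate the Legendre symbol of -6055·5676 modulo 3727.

-1

By multiplicativity, (-6055·5676/3727) = (-6055/3727)·(5676/3727).
First factor (-6055/3727):
(-6055/3727)
  = (1399/3727)    [-6055 ≡ 1399 mod 3727]
  = -(3727/1399)    [QR: both ≡ 3 mod 4, sign flips]
  = -(929/1399)    [3727 ≡ 929 mod 1399]
  = -(1399/929)    [QR: 929 ≡ 1 mod 4, sign kept]
  = -(470/929)    [1399 ≡ 470 mod 929]
  = -(235/929)    [929 ≡ 1 mod 8 ⇒ (2/929) = +1]
  = -(929/235)    [QR: 929 ≡ 1 mod 4, sign kept]
  = -(224/235)    [929 ≡ 224 mod 235]
  = (7/235)    [235 ≡ 3 mod 8 ⇒ (2/235)^5 = -1]
  = -(235/7)    [QR: both ≡ 3 mod 4, sign flips]
  = -(4/7)    [235 ≡ 4 mod 7]
  = -(1/7)    [7 ≡ 7 mod 8 ⇒ (2/7)^2 = +1]
  = -1    [(1/7) = 1]
Second factor (5676/3727):
(5676/3727)
  = (1949/3727)    [5676 ≡ 1949 mod 3727]
  = (3727/1949)    [QR: 1949 ≡ 1 mod 4, sign kept]
  = (1778/1949)    [3727 ≡ 1778 mod 1949]
  = -(889/1949)    [1949 ≡ 5 mod 8 ⇒ (2/1949) = -1]
  = -(1949/889)    [QR: 889 ≡ 1 mod 4, sign kept]
  = -(171/889)    [1949 ≡ 171 mod 889]
  = -(889/171)    [QR: 889 ≡ 1 mod 4, sign kept]
  = -(34/171)    [889 ≡ 34 mod 171]
  = (17/171)    [171 ≡ 3 mod 8 ⇒ (2/171) = -1]
  = (171/17)    [QR: 17 ≡ 1 mod 4, sign kept]
  = (1/17)    [171 ≡ 1 mod 17]
  = 1    [(1/17) = 1]
Product: (-1)·(1) = -1.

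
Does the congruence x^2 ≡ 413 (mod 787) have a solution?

413 ≡ 1 (mod 4), so quadratic reciprocity gives (413|787) = (787|413). Reduce: 787 ≡ 374 (mod 413). Now have (374|413).
Factor out 2: 374 = 2·187. Since 413 ≡ 5 (mod 8), (2|413) = -1. Now have -(187|413).
413 ≡ 1 (mod 4), so quadratic reciprocity gives (187|413) = (413|187). Reduce: 413 ≡ 39 (mod 187). Now have -(39|187).
Both 39 ≡ 3 and 187 ≡ 3 (mod 4), so reciprocity gives (39|187) = -(187|39). Reduce: 187 ≡ 31 (mod 39). Now have (31|39).
Both 31 ≡ 3 and 39 ≡ 3 (mod 4), so reciprocity gives (31|39) = -(39|31). Reduce: 39 ≡ 8 (mod 31). Now have -(8|31).
Factor out 2: 8 = 2^3. Since 31 ≡ 7 (mod 8), (2|31) = +1, and (2|31)^3 = +1. Now have -(1|31).
(1|31) = 1. Collecting the sign factors: -1.
(413|787) = -1, and 787 is prime, so 413 is not a quadratic residue mod 787.

no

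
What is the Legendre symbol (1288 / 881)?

(1288 / 881)
  = (407 / 881)    [1288 ≡ 407 mod 881]
  = (881 / 407)    [QR: 881 ≡ 1 mod 4, sign kept]
  = (67 / 407)    [881 ≡ 67 mod 407]
  = -(407 / 67)    [QR: both ≡ 3 mod 4, sign flips]
  = -(5 / 67)    [407 ≡ 5 mod 67]
  = -(67 / 5)    [QR: 5 ≡ 1 mod 4, sign kept]
  = -(2 / 5)    [67 ≡ 2 mod 5]
  = (1 / 5)    [5 ≡ 5 mod 8 ⇒ (2 / 5) = -1]
  = 1    [(1 / 5) = 1]

1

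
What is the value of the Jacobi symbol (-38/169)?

Reduce the numerator: -38 ≡ 131 (mod 169), so (-38/169) = (131/169).
169 ≡ 1 (mod 4), so quadratic reciprocity gives (131/169) = (169/131). Reduce: 169 ≡ 38 (mod 131). Now have (38/131).
Factor out 2: 38 = 2·19. Since 131 ≡ 3 (mod 8), (2/131) = -1. Now have -(19/131).
Both 19 ≡ 3 and 131 ≡ 3 (mod 4), so reciprocity gives (19/131) = -(131/19). Reduce: 131 ≡ 17 (mod 19). Now have (17/19).
17 ≡ 1 (mod 4), so quadratic reciprocity gives (17/19) = (19/17). Reduce: 19 ≡ 2 (mod 17). Now have (2/17).
Factor out 2: 2 = 2. Since 17 ≡ 1 (mod 8), (2/17) = +1. Now have (1/17).
(1/17) = 1. Collecting the sign factors: 1.

1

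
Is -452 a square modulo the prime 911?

no

Reduce the numerator: -452 ≡ 459 (mod 911), so (-452/911) = (459/911).
Both 459 ≡ 3 and 911 ≡ 3 (mod 4), so reciprocity gives (459/911) = -(911/459). Reduce: 911 ≡ 452 (mod 459). Now have -(452/459).
Factor out 2: 452 = 2^2·113. Since 459 ≡ 3 (mod 8), (2/459) = -1, and (2/459)^2 = +1. Now have -(113/459).
113 ≡ 1 (mod 4), so quadratic reciprocity gives (113/459) = (459/113). Reduce: 459 ≡ 7 (mod 113). Now have -(7/113).
113 ≡ 1 (mod 4), so quadratic reciprocity gives (7/113) = (113/7). Reduce: 113 ≡ 1 (mod 7). Now have -(1/7).
(1/7) = 1. Collecting the sign factors: -1.
(-452/911) = -1, and 911 is prime, so -452 is not a quadratic residue mod 911.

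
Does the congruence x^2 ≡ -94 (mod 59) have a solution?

Reduce the numerator: -94 ≡ 24 (mod 59), so (-94/59) = (24/59).
Factor out 2: 24 = 2^3·3. Since 59 ≡ 3 (mod 8), (2/59) = -1, and (2/59)^3 = -1. Now have -(3/59).
Both 3 ≡ 3 and 59 ≡ 3 (mod 4), so reciprocity gives (3/59) = -(59/3). Reduce: 59 ≡ 2 (mod 3). Now have (2/3).
Factor out 2: 2 = 2. Since 3 ≡ 3 (mod 8), (2/3) = -1. Now have -(1/3).
(1/3) = 1. Collecting the sign factors: -1.
(-94/59) = -1, and 59 is prime, so -94 is not a quadratic residue mod 59.

no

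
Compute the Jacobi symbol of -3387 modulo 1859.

(-3387/1859)
  = (331/1859)    [-3387 ≡ 331 mod 1859]
  = -(1859/331)    [QR: both ≡ 3 mod 4, sign flips]
  = -(204/331)    [1859 ≡ 204 mod 331]
  = -(51/331)    [331 ≡ 3 mod 8 ⇒ (2/331)^2 = +1]
  = (331/51)    [QR: both ≡ 3 mod 4, sign flips]
  = (25/51)    [331 ≡ 25 mod 51]
  = (51/25)    [QR: 25 ≡ 1 mod 4, sign kept]
  = (1/25)    [51 ≡ 1 mod 25]
  = 1    [(1/25) = 1]

1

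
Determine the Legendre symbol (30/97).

(30/97)
  = (15/97)    [97 ≡ 1 mod 8 ⇒ (2/97) = +1]
  = (97/15)    [QR: 97 ≡ 1 mod 4, sign kept]
  = (7/15)    [97 ≡ 7 mod 15]
  = -(15/7)    [QR: both ≡ 3 mod 4, sign flips]
  = -(1/7)    [15 ≡ 1 mod 7]
  = -1    [(1/7) = 1]

-1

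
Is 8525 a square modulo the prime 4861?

Reduce the numerator: 8525 ≡ 3664 (mod 4861), so (8525/4861) = (3664/4861).
Factor out 2: 3664 = 2^4·229. Since 4861 ≡ 5 (mod 8), (2/4861) = -1, and (2/4861)^4 = +1. Now have (229/4861).
229 ≡ 1 (mod 4), so quadratic reciprocity gives (229/4861) = (4861/229). Reduce: 4861 ≡ 52 (mod 229). Now have (52/229).
Factor out 2: 52 = 2^2·13. Since 229 ≡ 5 (mod 8), (2/229) = -1, and (2/229)^2 = +1. Now have (13/229).
13 ≡ 1 (mod 4), so quadratic reciprocity gives (13/229) = (229/13). Reduce: 229 ≡ 8 (mod 13). Now have (8/13).
Factor out 2: 8 = 2^3. Since 13 ≡ 5 (mod 8), (2/13) = -1, and (2/13)^3 = -1. Now have -(1/13).
(1/13) = 1. Collecting the sign factors: -1.
The Legendre symbol is -1, so x^2 ≡ 8525 (mod 4861) has no solution.

no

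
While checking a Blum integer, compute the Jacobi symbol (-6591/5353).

(-6591/5353)
  = (4115/5353)    [-6591 ≡ 4115 mod 5353]
  = (5353/4115)    [QR: 5353 ≡ 1 mod 4, sign kept]
  = (1238/4115)    [5353 ≡ 1238 mod 4115]
  = -(619/4115)    [4115 ≡ 3 mod 8 ⇒ (2/4115) = -1]
  = (4115/619)    [QR: both ≡ 3 mod 4, sign flips]
  = (401/619)    [4115 ≡ 401 mod 619]
  = (619/401)    [QR: 401 ≡ 1 mod 4, sign kept]
  = (218/401)    [619 ≡ 218 mod 401]
  = (109/401)    [401 ≡ 1 mod 8 ⇒ (2/401) = +1]
  = (401/109)    [QR: 109 ≡ 1 mod 4, sign kept]
  = (74/109)    [401 ≡ 74 mod 109]
  = -(37/109)    [109 ≡ 5 mod 8 ⇒ (2/109) = -1]
  = -(109/37)    [QR: 37 ≡ 1 mod 4, sign kept]
  = -(35/37)    [109 ≡ 35 mod 37]
  = -(37/35)    [QR: 37 ≡ 1 mod 4, sign kept]
  = -(2/35)    [37 ≡ 2 mod 35]
  = (1/35)    [35 ≡ 3 mod 8 ⇒ (2/35) = -1]
  = 1    [(1/35) = 1]

1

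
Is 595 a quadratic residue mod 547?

no

Reduce the numerator: 595 ≡ 48 (mod 547), so (595/547) = (48/547).
Factor out 2: 48 = 2^4·3. Since 547 ≡ 3 (mod 8), (2/547) = -1, and (2/547)^4 = +1. Now have (3/547).
Both 3 ≡ 3 and 547 ≡ 3 (mod 4), so reciprocity gives (3/547) = -(547/3). Reduce: 547 ≡ 1 (mod 3). Now have -(1/3).
(1/3) = 1. Collecting the sign factors: -1.
The Legendre symbol is -1, so x^2 ≡ 595 (mod 547) has no solution.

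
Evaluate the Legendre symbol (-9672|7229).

(-9672|7229)
  = (9672|7229)    [7229 ≡ 1 mod 4 ⇒ (-1|7229) = +1]
  = (2443|7229)    [9672 ≡ 2443 mod 7229]
  = (7229|2443)    [QR: 7229 ≡ 1 mod 4, sign kept]
  = (2343|2443)    [7229 ≡ 2343 mod 2443]
  = -(2443|2343)    [QR: both ≡ 3 mod 4, sign flips]
  = -(100|2343)    [2443 ≡ 100 mod 2343]
  = -(25|2343)    [2343 ≡ 7 mod 8 ⇒ (2|2343)^2 = +1]
  = -(2343|25)    [QR: 25 ≡ 1 mod 4, sign kept]
  = -(18|25)    [2343 ≡ 18 mod 25]
  = -(9|25)    [25 ≡ 1 mod 8 ⇒ (2|25) = +1]
  = -(25|9)    [QR: 9 ≡ 1 mod 4, sign kept]
  = -(7|9)    [25 ≡ 7 mod 9]
  = -(9|7)    [QR: 9 ≡ 1 mod 4, sign kept]
  = -(2|7)    [9 ≡ 2 mod 7]
  = -(1|7)    [7 ≡ 7 mod 8 ⇒ (2|7) = +1]
  = -1    [(1|7) = 1]

-1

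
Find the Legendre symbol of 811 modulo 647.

1

(811 / 647)
  = (164 / 647)    [811 ≡ 164 mod 647]
  = (41 / 647)    [647 ≡ 7 mod 8 ⇒ (2 / 647)^2 = +1]
  = (647 / 41)    [QR: 41 ≡ 1 mod 4, sign kept]
  = (32 / 41)    [647 ≡ 32 mod 41]
  = (1 / 41)    [41 ≡ 1 mod 8 ⇒ (2 / 41)^5 = +1]
  = 1    [(1 / 41) = 1]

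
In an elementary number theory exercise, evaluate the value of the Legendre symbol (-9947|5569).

(-9947|5569)
  = (1191|5569)    [-9947 ≡ 1191 mod 5569]
  = (5569|1191)    [QR: 5569 ≡ 1 mod 4, sign kept]
  = (805|1191)    [5569 ≡ 805 mod 1191]
  = (1191|805)    [QR: 805 ≡ 1 mod 4, sign kept]
  = (386|805)    [1191 ≡ 386 mod 805]
  = -(193|805)    [805 ≡ 5 mod 8 ⇒ (2|805) = -1]
  = -(805|193)    [QR: 193 ≡ 1 mod 4, sign kept]
  = -(33|193)    [805 ≡ 33 mod 193]
  = -(193|33)    [QR: 33 ≡ 1 mod 4, sign kept]
  = -(28|33)    [193 ≡ 28 mod 33]
  = -(7|33)    [33 ≡ 1 mod 8 ⇒ (2|33)^2 = +1]
  = -(33|7)    [QR: 33 ≡ 1 mod 4, sign kept]
  = -(5|7)    [33 ≡ 5 mod 7]
  = -(7|5)    [QR: 5 ≡ 1 mod 4, sign kept]
  = -(2|5)    [7 ≡ 2 mod 5]
  = (1|5)    [5 ≡ 5 mod 8 ⇒ (2|5) = -1]
  = 1    [(1|5) = 1]

1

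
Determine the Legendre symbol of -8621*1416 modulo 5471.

1

By multiplicativity, (-8621·1416|5471) = (-8621|5471)·(1416|5471).
First factor (-8621|5471):
(-8621|5471)
  = (2321|5471)    [-8621 ≡ 2321 mod 5471]
  = (5471|2321)    [QR: 2321 ≡ 1 mod 4, sign kept]
  = (829|2321)    [5471 ≡ 829 mod 2321]
  = (2321|829)    [QR: 829 ≡ 1 mod 4, sign kept]
  = (663|829)    [2321 ≡ 663 mod 829]
  = (829|663)    [QR: 829 ≡ 1 mod 4, sign kept]
  = (166|663)    [829 ≡ 166 mod 663]
  = (83|663)    [663 ≡ 7 mod 8 ⇒ (2|663) = +1]
  = -(663|83)    [QR: both ≡ 3 mod 4, sign flips]
  = -(82|83)    [663 ≡ 82 mod 83]
  = (41|83)    [83 ≡ 3 mod 8 ⇒ (2|83) = -1]
  = (83|41)    [QR: 41 ≡ 1 mod 4, sign kept]
  = (1|41)    [83 ≡ 1 mod 41]
  = 1    [(1|41) = 1]
Second factor (1416|5471):
(1416|5471)
  = (177|5471)    [5471 ≡ 7 mod 8 ⇒ (2|5471)^3 = +1]
  = (5471|177)    [QR: 177 ≡ 1 mod 4, sign kept]
  = (161|177)    [5471 ≡ 161 mod 177]
  = (177|161)    [QR: 161 ≡ 1 mod 4, sign kept]
  = (16|161)    [177 ≡ 16 mod 161]
  = (1|161)    [161 ≡ 1 mod 8 ⇒ (2|161)^4 = +1]
  = 1    [(1|161) = 1]
Product: (1)·(1) = 1.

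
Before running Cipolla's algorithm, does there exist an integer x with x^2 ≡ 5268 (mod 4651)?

Reduce the numerator: 5268 ≡ 617 (mod 4651), so (5268/4651) = (617/4651).
617 ≡ 1 (mod 4), so quadratic reciprocity gives (617/4651) = (4651/617). Reduce: 4651 ≡ 332 (mod 617). Now have (332/617).
Factor out 2: 332 = 2^2·83. Since 617 ≡ 1 (mod 8), (2/617) = +1, and (2/617)^2 = +1. Now have (83/617).
617 ≡ 1 (mod 4), so quadratic reciprocity gives (83/617) = (617/83). Reduce: 617 ≡ 36 (mod 83). Now have (36/83).
Factor out 2: 36 = 2^2·9. Since 83 ≡ 3 (mod 8), (2/83) = -1, and (2/83)^2 = +1. Now have (9/83).
9 ≡ 1 (mod 4), so quadratic reciprocity gives (9/83) = (83/9). Reduce: 83 ≡ 2 (mod 9). Now have (2/9).
Factor out 2: 2 = 2. Since 9 ≡ 1 (mod 8), (2/9) = +1. Now have (1/9).
(1/9) = 1. Collecting the sign factors: 1.
The Legendre symbol is 1, so x^2 ≡ 5268 (mod 4651) has solution.

yes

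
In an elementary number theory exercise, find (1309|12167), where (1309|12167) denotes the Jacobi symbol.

-1

(1309|12167)
  = (12167|1309)    [QR: 1309 ≡ 1 mod 4, sign kept]
  = (386|1309)    [12167 ≡ 386 mod 1309]
  = -(193|1309)    [1309 ≡ 5 mod 8 ⇒ (2|1309) = -1]
  = -(1309|193)    [QR: 193 ≡ 1 mod 4, sign kept]
  = -(151|193)    [1309 ≡ 151 mod 193]
  = -(193|151)    [QR: 193 ≡ 1 mod 4, sign kept]
  = -(42|151)    [193 ≡ 42 mod 151]
  = -(21|151)    [151 ≡ 7 mod 8 ⇒ (2|151) = +1]
  = -(151|21)    [QR: 21 ≡ 1 mod 4, sign kept]
  = -(4|21)    [151 ≡ 4 mod 21]
  = -(1|21)    [21 ≡ 5 mod 8 ⇒ (2|21)^2 = +1]
  = -1    [(1|21) = 1]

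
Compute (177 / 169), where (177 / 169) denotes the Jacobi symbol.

1

Reduce the numerator: 177 ≡ 8 (mod 169), so (177 / 169) = (8 / 169).
Factor out 2: 8 = 2^3. Since 169 ≡ 1 (mod 8), (2 / 169) = +1, and (2 / 169)^3 = +1. Now have (1 / 169).
(1 / 169) = 1. Collecting the sign factors: 1.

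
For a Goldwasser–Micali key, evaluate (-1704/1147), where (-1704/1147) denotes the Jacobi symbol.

(-1704/1147)
  = (590/1147)    [-1704 ≡ 590 mod 1147]
  = -(295/1147)    [1147 ≡ 3 mod 8 ⇒ (2/1147) = -1]
  = (1147/295)    [QR: both ≡ 3 mod 4, sign flips]
  = (262/295)    [1147 ≡ 262 mod 295]
  = (131/295)    [295 ≡ 7 mod 8 ⇒ (2/295) = +1]
  = -(295/131)    [QR: both ≡ 3 mod 4, sign flips]
  = -(33/131)    [295 ≡ 33 mod 131]
  = -(131/33)    [QR: 33 ≡ 1 mod 4, sign kept]
  = -(32/33)    [131 ≡ 32 mod 33]
  = -(1/33)    [33 ≡ 1 mod 8 ⇒ (2/33)^5 = +1]
  = -1    [(1/33) = 1]

-1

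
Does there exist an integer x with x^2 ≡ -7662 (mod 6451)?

no

(-7662|6451)
  = (5240|6451)    [-7662 ≡ 5240 mod 6451]
  = -(655|6451)    [6451 ≡ 3 mod 8 ⇒ (2|6451)^3 = -1]
  = (6451|655)    [QR: both ≡ 3 mod 4, sign flips]
  = (556|655)    [6451 ≡ 556 mod 655]
  = (139|655)    [655 ≡ 7 mod 8 ⇒ (2|655)^2 = +1]
  = -(655|139)    [QR: both ≡ 3 mod 4, sign flips]
  = -(99|139)    [655 ≡ 99 mod 139]
  = (139|99)    [QR: both ≡ 3 mod 4, sign flips]
  = (40|99)    [139 ≡ 40 mod 99]
  = -(5|99)    [99 ≡ 3 mod 8 ⇒ (2|99)^3 = -1]
  = -(99|5)    [QR: 5 ≡ 1 mod 4, sign kept]
  = -(4|5)    [99 ≡ 4 mod 5]
  = -(1|5)    [5 ≡ 5 mod 8 ⇒ (2|5)^2 = +1]
  = -1    [(1|5) = 1]
The Legendre symbol is -1, so x^2 ≡ -7662 (mod 6451) has no solution.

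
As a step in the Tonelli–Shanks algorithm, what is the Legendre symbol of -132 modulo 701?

(-132/701)
  = (569/701)    [-132 ≡ 569 mod 701]
  = (701/569)    [QR: 569 ≡ 1 mod 4, sign kept]
  = (132/569)    [701 ≡ 132 mod 569]
  = (33/569)    [569 ≡ 1 mod 8 ⇒ (2/569)^2 = +1]
  = (569/33)    [QR: 33 ≡ 1 mod 4, sign kept]
  = (8/33)    [569 ≡ 8 mod 33]
  = (1/33)    [33 ≡ 1 mod 8 ⇒ (2/33)^3 = +1]
  = 1    [(1/33) = 1]

1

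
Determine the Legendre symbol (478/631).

-1

(478/631)
  = (239/631)    [631 ≡ 7 mod 8 ⇒ (2/631) = +1]
  = -(631/239)    [QR: both ≡ 3 mod 4, sign flips]
  = -(153/239)    [631 ≡ 153 mod 239]
  = -(239/153)    [QR: 153 ≡ 1 mod 4, sign kept]
  = -(86/153)    [239 ≡ 86 mod 153]
  = -(43/153)    [153 ≡ 1 mod 8 ⇒ (2/153) = +1]
  = -(153/43)    [QR: 153 ≡ 1 mod 4, sign kept]
  = -(24/43)    [153 ≡ 24 mod 43]
  = (3/43)    [43 ≡ 3 mod 8 ⇒ (2/43)^3 = -1]
  = -(43/3)    [QR: both ≡ 3 mod 4, sign flips]
  = -(1/3)    [43 ≡ 1 mod 3]
  = -1    [(1/3) = 1]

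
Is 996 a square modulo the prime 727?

yes

Reduce the numerator: 996 ≡ 269 (mod 727), so (996/727) = (269/727).
269 ≡ 1 (mod 4), so quadratic reciprocity gives (269/727) = (727/269). Reduce: 727 ≡ 189 (mod 269). Now have (189/269).
189 ≡ 1 (mod 4), so quadratic reciprocity gives (189/269) = (269/189). Reduce: 269 ≡ 80 (mod 189). Now have (80/189).
Factor out 2: 80 = 2^4·5. Since 189 ≡ 5 (mod 8), (2/189) = -1, and (2/189)^4 = +1. Now have (5/189).
5 ≡ 1 (mod 4), so quadratic reciprocity gives (5/189) = (189/5). Reduce: 189 ≡ 4 (mod 5). Now have (4/5).
Factor out 2: 4 = 2^2. Since 5 ≡ 5 (mod 8), (2/5) = -1, and (2/5)^2 = +1. Now have (1/5).
(1/5) = 1. Collecting the sign factors: 1.
(996/727) = 1, and 727 is prime, so 996 is a quadratic residue mod 727.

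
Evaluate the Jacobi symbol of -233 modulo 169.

1

(-233|169)
  = (233|169)    [169 ≡ 1 mod 4 ⇒ (-1|169) = +1]
  = (64|169)    [233 ≡ 64 mod 169]
  = (1|169)    [169 ≡ 1 mod 8 ⇒ (2|169)^6 = +1]
  = 1    [(1|169) = 1]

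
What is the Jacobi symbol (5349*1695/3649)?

By multiplicativity, (5349·1695/3649) = (5349/3649)·(1695/3649).
First factor (5349/3649):
Reduce the numerator: 5349 ≡ 1700 (mod 3649), so (5349/3649) = (1700/3649).
Factor out 2: 1700 = 2^2·425. Since 3649 ≡ 1 (mod 8), (2/3649) = +1, and (2/3649)^2 = +1. Now have (425/3649).
425 ≡ 1 (mod 4), so quadratic reciprocity gives (425/3649) = (3649/425). Reduce: 3649 ≡ 249 (mod 425). Now have (249/425).
249 ≡ 1 (mod 4), so quadratic reciprocity gives (249/425) = (425/249). Reduce: 425 ≡ 176 (mod 249). Now have (176/249).
Factor out 2: 176 = 2^4·11. Since 249 ≡ 1 (mod 8), (2/249) = +1, and (2/249)^4 = +1. Now have (11/249).
249 ≡ 1 (mod 4), so quadratic reciprocity gives (11/249) = (249/11). Reduce: 249 ≡ 7 (mod 11). Now have (7/11).
Both 7 ≡ 3 and 11 ≡ 3 (mod 4), so reciprocity gives (7/11) = -(11/7). Reduce: 11 ≡ 4 (mod 7). Now have -(4/7).
Factor out 2: 4 = 2^2. Since 7 ≡ 7 (mod 8), (2/7) = +1, and (2/7)^2 = +1. Now have -(1/7).
(1/7) = 1. Collecting the sign factors: -1.
Second factor (1695/3649):
3649 ≡ 1 (mod 4), so quadratic reciprocity gives (1695/3649) = (3649/1695). Reduce: 3649 ≡ 259 (mod 1695). Now have (259/1695).
Both 259 ≡ 3 and 1695 ≡ 3 (mod 4), so reciprocity gives (259/1695) = -(1695/259). Reduce: 1695 ≡ 141 (mod 259). Now have -(141/259).
141 ≡ 1 (mod 4), so quadratic reciprocity gives (141/259) = (259/141). Reduce: 259 ≡ 118 (mod 141). Now have -(118/141).
Factor out 2: 118 = 2·59. Since 141 ≡ 5 (mod 8), (2/141) = -1. Now have (59/141).
141 ≡ 1 (mod 4), so quadratic reciprocity gives (59/141) = (141/59). Reduce: 141 ≡ 23 (mod 59). Now have (23/59).
Both 23 ≡ 3 and 59 ≡ 3 (mod 4), so reciprocity gives (23/59) = -(59/23). Reduce: 59 ≡ 13 (mod 23). Now have -(13/23).
13 ≡ 1 (mod 4), so quadratic reciprocity gives (13/23) = (23/13). Reduce: 23 ≡ 10 (mod 13). Now have -(10/13).
Factor out 2: 10 = 2·5. Since 13 ≡ 5 (mod 8), (2/13) = -1. Now have (5/13).
5 ≡ 1 (mod 4), so quadratic reciprocity gives (5/13) = (13/5). Reduce: 13 ≡ 3 (mod 5). Now have (3/5).
5 ≡ 1 (mod 4), so quadratic reciprocity gives (3/5) = (5/3). Reduce: 5 ≡ 2 (mod 3). Now have (2/3).
Factor out 2: 2 = 2. Since 3 ≡ 3 (mod 8), (2/3) = -1. Now have -(1/3).
(1/3) = 1. Collecting the sign factors: -1.
Product: (-1)·(-1) = 1.

1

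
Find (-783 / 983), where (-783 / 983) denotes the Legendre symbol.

(-783 / 983)
  = (200 / 983)    [-783 ≡ 200 mod 983]
  = (25 / 983)    [983 ≡ 7 mod 8 ⇒ (2 / 983)^3 = +1]
  = (983 / 25)    [QR: 25 ≡ 1 mod 4, sign kept]
  = (8 / 25)    [983 ≡ 8 mod 25]
  = (1 / 25)    [25 ≡ 1 mod 8 ⇒ (2 / 25)^3 = +1]
  = 1    [(1 / 25) = 1]

1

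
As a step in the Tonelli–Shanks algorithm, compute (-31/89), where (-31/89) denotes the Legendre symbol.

(-31/89)
  = (58/89)    [-31 ≡ 58 mod 89]
  = (29/89)    [89 ≡ 1 mod 8 ⇒ (2/89) = +1]
  = (89/29)    [QR: 29 ≡ 1 mod 4, sign kept]
  = (2/29)    [89 ≡ 2 mod 29]
  = -(1/29)    [29 ≡ 5 mod 8 ⇒ (2/29) = -1]
  = -1    [(1/29) = 1]

-1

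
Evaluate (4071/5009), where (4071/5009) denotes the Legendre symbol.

(4071/5009)
  = (5009/4071)    [QR: 5009 ≡ 1 mod 4, sign kept]
  = (938/4071)    [5009 ≡ 938 mod 4071]
  = (469/4071)    [4071 ≡ 7 mod 8 ⇒ (2/4071) = +1]
  = (4071/469)    [QR: 469 ≡ 1 mod 4, sign kept]
  = (319/469)    [4071 ≡ 319 mod 469]
  = (469/319)    [QR: 469 ≡ 1 mod 4, sign kept]
  = (150/319)    [469 ≡ 150 mod 319]
  = (75/319)    [319 ≡ 7 mod 8 ⇒ (2/319) = +1]
  = -(319/75)    [QR: both ≡ 3 mod 4, sign flips]
  = -(19/75)    [319 ≡ 19 mod 75]
  = (75/19)    [QR: both ≡ 3 mod 4, sign flips]
  = (18/19)    [75 ≡ 18 mod 19]
  = -(9/19)    [19 ≡ 3 mod 8 ⇒ (2/19) = -1]
  = -(19/9)    [QR: 9 ≡ 1 mod 4, sign kept]
  = -(1/9)    [19 ≡ 1 mod 9]
  = -1    [(1/9) = 1]

-1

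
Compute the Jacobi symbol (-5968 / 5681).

1

Reduce the numerator: -5968 ≡ 5394 (mod 5681), so (-5968 / 5681) = (5394 / 5681).
Factor out 2: 5394 = 2·2697. Since 5681 ≡ 1 (mod 8), (2 / 5681) = +1. Now have (2697 / 5681).
2697 ≡ 1 (mod 4), so quadratic reciprocity gives (2697 / 5681) = (5681 / 2697). Reduce: 5681 ≡ 287 (mod 2697). Now have (287 / 2697).
2697 ≡ 1 (mod 4), so quadratic reciprocity gives (287 / 2697) = (2697 / 287). Reduce: 2697 ≡ 114 (mod 287). Now have (114 / 287).
Factor out 2: 114 = 2·57. Since 287 ≡ 7 (mod 8), (2 / 287) = +1. Now have (57 / 287).
57 ≡ 1 (mod 4), so quadratic reciprocity gives (57 / 287) = (287 / 57). Reduce: 287 ≡ 2 (mod 57). Now have (2 / 57).
Factor out 2: 2 = 2. Since 57 ≡ 1 (mod 8), (2 / 57) = +1. Now have (1 / 57).
(1 / 57) = 1. Collecting the sign factors: 1.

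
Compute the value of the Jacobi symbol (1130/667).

1

(1130/667)
  = (463/667)    [1130 ≡ 463 mod 667]
  = -(667/463)    [QR: both ≡ 3 mod 4, sign flips]
  = -(204/463)    [667 ≡ 204 mod 463]
  = -(51/463)    [463 ≡ 7 mod 8 ⇒ (2/463)^2 = +1]
  = (463/51)    [QR: both ≡ 3 mod 4, sign flips]
  = (4/51)    [463 ≡ 4 mod 51]
  = (1/51)    [51 ≡ 3 mod 8 ⇒ (2/51)^2 = +1]
  = 1    [(1/51) = 1]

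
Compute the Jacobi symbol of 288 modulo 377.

Factor out 2: 288 = 2^5·9. Since 377 ≡ 1 (mod 8), (2/377) = +1, and (2/377)^5 = +1. Now have (9/377).
9 ≡ 1 (mod 4), so quadratic reciprocity gives (9/377) = (377/9). Reduce: 377 ≡ 8 (mod 9). Now have (8/9).
Factor out 2: 8 = 2^3. Since 9 ≡ 1 (mod 8), (2/9) = +1, and (2/9)^3 = +1. Now have (1/9).
(1/9) = 1. Collecting the sign factors: 1.

1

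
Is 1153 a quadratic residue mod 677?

Reduce the numerator: 1153 ≡ 476 (mod 677), so (1153/677) = (476/677).
Factor out 2: 476 = 2^2·119. Since 677 ≡ 5 (mod 8), (2/677) = -1, and (2/677)^2 = +1. Now have (119/677).
677 ≡ 1 (mod 4), so quadratic reciprocity gives (119/677) = (677/119). Reduce: 677 ≡ 82 (mod 119). Now have (82/119).
Factor out 2: 82 = 2·41. Since 119 ≡ 7 (mod 8), (2/119) = +1. Now have (41/119).
41 ≡ 1 (mod 4), so quadratic reciprocity gives (41/119) = (119/41). Reduce: 119 ≡ 37 (mod 41). Now have (37/41).
37 ≡ 1 (mod 4), so quadratic reciprocity gives (37/41) = (41/37). Reduce: 41 ≡ 4 (mod 37). Now have (4/37).
Factor out 2: 4 = 2^2. Since 37 ≡ 5 (mod 8), (2/37) = -1, and (2/37)^2 = +1. Now have (1/37).
(1/37) = 1. Collecting the sign factors: 1.
(1153/677) = 1, and 677 is prime, so 1153 is a quadratic residue mod 677.

yes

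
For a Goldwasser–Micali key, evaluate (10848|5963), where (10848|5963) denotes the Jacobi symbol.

(10848|5963)
  = (4885|5963)    [10848 ≡ 4885 mod 5963]
  = (5963|4885)    [QR: 4885 ≡ 1 mod 4, sign kept]
  = (1078|4885)    [5963 ≡ 1078 mod 4885]
  = -(539|4885)    [4885 ≡ 5 mod 8 ⇒ (2|4885) = -1]
  = -(4885|539)    [QR: 4885 ≡ 1 mod 4, sign kept]
  = -(34|539)    [4885 ≡ 34 mod 539]
  = (17|539)    [539 ≡ 3 mod 8 ⇒ (2|539) = -1]
  = (539|17)    [QR: 17 ≡ 1 mod 4, sign kept]
  = (12|17)    [539 ≡ 12 mod 17]
  = (3|17)    [17 ≡ 1 mod 8 ⇒ (2|17)^2 = +1]
  = (17|3)    [QR: 17 ≡ 1 mod 4, sign kept]
  = (2|3)    [17 ≡ 2 mod 3]
  = -(1|3)    [3 ≡ 3 mod 8 ⇒ (2|3) = -1]
  = -1    [(1|3) = 1]

-1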